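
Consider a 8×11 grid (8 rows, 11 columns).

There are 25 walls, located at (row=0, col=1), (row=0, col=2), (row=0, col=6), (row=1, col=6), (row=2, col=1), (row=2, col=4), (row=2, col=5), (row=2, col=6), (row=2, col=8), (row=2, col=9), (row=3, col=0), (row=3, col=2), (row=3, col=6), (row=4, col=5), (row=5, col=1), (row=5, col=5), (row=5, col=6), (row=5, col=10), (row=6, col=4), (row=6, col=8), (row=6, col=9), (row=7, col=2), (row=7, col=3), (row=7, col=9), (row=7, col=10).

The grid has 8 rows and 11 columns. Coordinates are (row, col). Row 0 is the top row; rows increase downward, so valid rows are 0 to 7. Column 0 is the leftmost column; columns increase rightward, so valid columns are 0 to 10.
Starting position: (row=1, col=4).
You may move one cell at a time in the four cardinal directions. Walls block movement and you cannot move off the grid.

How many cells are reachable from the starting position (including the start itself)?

Answer: Reachable cells: 32

Derivation:
BFS flood-fill from (row=1, col=4):
  Distance 0: (row=1, col=4)
  Distance 1: (row=0, col=4), (row=1, col=3), (row=1, col=5)
  Distance 2: (row=0, col=3), (row=0, col=5), (row=1, col=2), (row=2, col=3)
  Distance 3: (row=1, col=1), (row=2, col=2), (row=3, col=3)
  Distance 4: (row=1, col=0), (row=3, col=4), (row=4, col=3)
  Distance 5: (row=0, col=0), (row=2, col=0), (row=3, col=5), (row=4, col=2), (row=4, col=4), (row=5, col=3)
  Distance 6: (row=4, col=1), (row=5, col=2), (row=5, col=4), (row=6, col=3)
  Distance 7: (row=3, col=1), (row=4, col=0), (row=6, col=2)
  Distance 8: (row=5, col=0), (row=6, col=1)
  Distance 9: (row=6, col=0), (row=7, col=1)
  Distance 10: (row=7, col=0)
Total reachable: 32 (grid has 63 open cells total)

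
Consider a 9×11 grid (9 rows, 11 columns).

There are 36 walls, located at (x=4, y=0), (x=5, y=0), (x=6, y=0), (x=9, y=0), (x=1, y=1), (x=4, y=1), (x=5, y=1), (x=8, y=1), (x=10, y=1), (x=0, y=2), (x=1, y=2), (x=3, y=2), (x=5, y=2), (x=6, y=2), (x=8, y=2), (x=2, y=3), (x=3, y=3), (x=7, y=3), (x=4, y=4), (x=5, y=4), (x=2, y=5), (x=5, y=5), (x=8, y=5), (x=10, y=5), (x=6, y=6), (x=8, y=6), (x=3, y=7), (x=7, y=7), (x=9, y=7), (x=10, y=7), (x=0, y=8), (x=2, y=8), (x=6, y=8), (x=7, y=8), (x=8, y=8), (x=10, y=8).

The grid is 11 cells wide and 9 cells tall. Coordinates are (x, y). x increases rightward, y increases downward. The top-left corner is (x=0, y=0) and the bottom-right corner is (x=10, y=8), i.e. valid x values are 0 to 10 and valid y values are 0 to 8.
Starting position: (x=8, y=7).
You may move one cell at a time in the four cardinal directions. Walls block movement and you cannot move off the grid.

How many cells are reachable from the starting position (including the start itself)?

Answer: Reachable cells: 1

Derivation:
BFS flood-fill from (x=8, y=7):
  Distance 0: (x=8, y=7)
Total reachable: 1 (grid has 63 open cells total)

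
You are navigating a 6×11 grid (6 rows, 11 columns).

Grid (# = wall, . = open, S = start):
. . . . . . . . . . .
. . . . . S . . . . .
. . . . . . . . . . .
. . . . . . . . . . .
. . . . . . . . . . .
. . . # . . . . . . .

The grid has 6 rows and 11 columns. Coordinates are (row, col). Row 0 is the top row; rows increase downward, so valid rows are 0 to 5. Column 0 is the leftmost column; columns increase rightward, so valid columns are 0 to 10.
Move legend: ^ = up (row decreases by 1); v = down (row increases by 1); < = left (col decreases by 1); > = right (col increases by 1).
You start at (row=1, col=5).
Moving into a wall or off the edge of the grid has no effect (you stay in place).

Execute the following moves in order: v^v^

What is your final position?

Answer: Final position: (row=1, col=5)

Derivation:
Start: (row=1, col=5)
  v (down): (row=1, col=5) -> (row=2, col=5)
  ^ (up): (row=2, col=5) -> (row=1, col=5)
  v (down): (row=1, col=5) -> (row=2, col=5)
  ^ (up): (row=2, col=5) -> (row=1, col=5)
Final: (row=1, col=5)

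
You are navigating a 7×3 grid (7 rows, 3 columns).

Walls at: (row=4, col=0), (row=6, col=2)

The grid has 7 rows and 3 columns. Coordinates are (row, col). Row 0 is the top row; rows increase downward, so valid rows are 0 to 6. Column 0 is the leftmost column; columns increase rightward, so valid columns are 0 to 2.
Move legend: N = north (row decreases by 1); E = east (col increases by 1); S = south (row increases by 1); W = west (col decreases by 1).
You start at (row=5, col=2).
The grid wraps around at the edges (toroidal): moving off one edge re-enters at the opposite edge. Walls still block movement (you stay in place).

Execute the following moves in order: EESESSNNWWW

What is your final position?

Start: (row=5, col=2)
  E (east): (row=5, col=2) -> (row=5, col=0)
  E (east): (row=5, col=0) -> (row=5, col=1)
  S (south): (row=5, col=1) -> (row=6, col=1)
  E (east): blocked, stay at (row=6, col=1)
  S (south): (row=6, col=1) -> (row=0, col=1)
  S (south): (row=0, col=1) -> (row=1, col=1)
  N (north): (row=1, col=1) -> (row=0, col=1)
  N (north): (row=0, col=1) -> (row=6, col=1)
  W (west): (row=6, col=1) -> (row=6, col=0)
  W (west): blocked, stay at (row=6, col=0)
  W (west): blocked, stay at (row=6, col=0)
Final: (row=6, col=0)

Answer: Final position: (row=6, col=0)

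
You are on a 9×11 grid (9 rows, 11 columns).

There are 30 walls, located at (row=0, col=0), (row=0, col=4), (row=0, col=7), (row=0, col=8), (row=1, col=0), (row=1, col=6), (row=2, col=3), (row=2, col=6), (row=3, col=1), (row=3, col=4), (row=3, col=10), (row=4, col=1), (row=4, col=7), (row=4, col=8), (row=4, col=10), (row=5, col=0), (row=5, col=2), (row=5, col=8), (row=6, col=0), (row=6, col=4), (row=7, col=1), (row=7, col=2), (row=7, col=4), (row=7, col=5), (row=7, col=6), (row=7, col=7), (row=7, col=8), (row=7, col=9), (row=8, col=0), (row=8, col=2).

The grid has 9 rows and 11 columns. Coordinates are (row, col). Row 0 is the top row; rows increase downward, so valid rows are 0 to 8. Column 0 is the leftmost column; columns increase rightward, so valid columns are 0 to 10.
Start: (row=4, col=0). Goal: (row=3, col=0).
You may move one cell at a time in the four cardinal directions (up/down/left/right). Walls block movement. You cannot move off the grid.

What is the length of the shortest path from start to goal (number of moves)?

Answer: Shortest path length: 1

Derivation:
BFS from (row=4, col=0) until reaching (row=3, col=0):
  Distance 0: (row=4, col=0)
  Distance 1: (row=3, col=0)  <- goal reached here
One shortest path (1 moves): (row=4, col=0) -> (row=3, col=0)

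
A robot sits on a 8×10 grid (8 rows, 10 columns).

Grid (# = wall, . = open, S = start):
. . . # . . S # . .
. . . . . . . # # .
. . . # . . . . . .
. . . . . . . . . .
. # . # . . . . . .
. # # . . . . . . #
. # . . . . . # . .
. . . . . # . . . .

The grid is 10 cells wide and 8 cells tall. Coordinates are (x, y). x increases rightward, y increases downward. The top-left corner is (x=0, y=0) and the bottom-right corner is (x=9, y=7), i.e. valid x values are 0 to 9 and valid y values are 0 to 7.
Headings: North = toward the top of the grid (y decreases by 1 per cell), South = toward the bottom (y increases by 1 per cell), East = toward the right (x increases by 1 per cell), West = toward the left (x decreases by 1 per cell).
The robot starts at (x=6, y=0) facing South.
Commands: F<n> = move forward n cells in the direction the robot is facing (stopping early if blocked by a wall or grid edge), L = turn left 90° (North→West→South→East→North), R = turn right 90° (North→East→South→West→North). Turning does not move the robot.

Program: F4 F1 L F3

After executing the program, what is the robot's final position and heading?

Start: (x=6, y=0), facing South
  F4: move forward 4, now at (x=6, y=4)
  F1: move forward 1, now at (x=6, y=5)
  L: turn left, now facing East
  F3: move forward 2/3 (blocked), now at (x=8, y=5)
Final: (x=8, y=5), facing East

Answer: Final position: (x=8, y=5), facing East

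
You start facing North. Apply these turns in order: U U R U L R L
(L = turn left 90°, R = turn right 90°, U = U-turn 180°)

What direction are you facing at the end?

Answer: Final heading: South

Derivation:
Start: North
  U (U-turn (180°)) -> South
  U (U-turn (180°)) -> North
  R (right (90° clockwise)) -> East
  U (U-turn (180°)) -> West
  L (left (90° counter-clockwise)) -> South
  R (right (90° clockwise)) -> West
  L (left (90° counter-clockwise)) -> South
Final: South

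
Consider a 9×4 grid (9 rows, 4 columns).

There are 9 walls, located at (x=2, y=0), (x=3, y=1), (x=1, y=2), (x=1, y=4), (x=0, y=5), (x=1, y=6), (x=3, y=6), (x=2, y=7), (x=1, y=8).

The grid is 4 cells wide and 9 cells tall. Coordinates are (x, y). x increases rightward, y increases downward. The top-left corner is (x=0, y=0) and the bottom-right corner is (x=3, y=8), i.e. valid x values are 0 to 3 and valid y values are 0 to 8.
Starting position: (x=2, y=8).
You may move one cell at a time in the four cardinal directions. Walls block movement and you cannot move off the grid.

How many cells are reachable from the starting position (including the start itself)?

Answer: Reachable cells: 3

Derivation:
BFS flood-fill from (x=2, y=8):
  Distance 0: (x=2, y=8)
  Distance 1: (x=3, y=8)
  Distance 2: (x=3, y=7)
Total reachable: 3 (grid has 27 open cells total)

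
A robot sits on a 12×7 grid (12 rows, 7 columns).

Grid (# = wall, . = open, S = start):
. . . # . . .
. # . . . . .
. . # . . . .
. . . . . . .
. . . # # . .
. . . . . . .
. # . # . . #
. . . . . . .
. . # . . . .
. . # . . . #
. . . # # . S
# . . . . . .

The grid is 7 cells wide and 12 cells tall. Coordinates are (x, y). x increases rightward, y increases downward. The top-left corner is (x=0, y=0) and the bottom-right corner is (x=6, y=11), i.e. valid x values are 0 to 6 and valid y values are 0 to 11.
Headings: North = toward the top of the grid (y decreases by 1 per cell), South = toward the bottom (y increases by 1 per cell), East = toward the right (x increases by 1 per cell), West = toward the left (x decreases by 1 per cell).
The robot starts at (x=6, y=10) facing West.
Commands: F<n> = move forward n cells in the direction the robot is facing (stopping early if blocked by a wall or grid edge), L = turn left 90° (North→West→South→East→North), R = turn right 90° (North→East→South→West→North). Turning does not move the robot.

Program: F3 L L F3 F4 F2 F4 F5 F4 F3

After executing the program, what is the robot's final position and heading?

Answer: Final position: (x=6, y=10), facing East

Derivation:
Start: (x=6, y=10), facing West
  F3: move forward 1/3 (blocked), now at (x=5, y=10)
  L: turn left, now facing South
  L: turn left, now facing East
  F3: move forward 1/3 (blocked), now at (x=6, y=10)
  F4: move forward 0/4 (blocked), now at (x=6, y=10)
  F2: move forward 0/2 (blocked), now at (x=6, y=10)
  F4: move forward 0/4 (blocked), now at (x=6, y=10)
  F5: move forward 0/5 (blocked), now at (x=6, y=10)
  F4: move forward 0/4 (blocked), now at (x=6, y=10)
  F3: move forward 0/3 (blocked), now at (x=6, y=10)
Final: (x=6, y=10), facing East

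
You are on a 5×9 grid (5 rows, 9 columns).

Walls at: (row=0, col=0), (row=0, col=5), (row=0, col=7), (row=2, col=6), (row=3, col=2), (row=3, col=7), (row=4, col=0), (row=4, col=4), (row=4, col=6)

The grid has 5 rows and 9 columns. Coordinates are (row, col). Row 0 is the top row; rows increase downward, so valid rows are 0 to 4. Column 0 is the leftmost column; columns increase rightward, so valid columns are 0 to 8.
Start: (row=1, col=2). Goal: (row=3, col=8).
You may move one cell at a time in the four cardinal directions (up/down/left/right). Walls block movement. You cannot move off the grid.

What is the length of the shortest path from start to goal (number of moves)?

BFS from (row=1, col=2) until reaching (row=3, col=8):
  Distance 0: (row=1, col=2)
  Distance 1: (row=0, col=2), (row=1, col=1), (row=1, col=3), (row=2, col=2)
  Distance 2: (row=0, col=1), (row=0, col=3), (row=1, col=0), (row=1, col=4), (row=2, col=1), (row=2, col=3)
  Distance 3: (row=0, col=4), (row=1, col=5), (row=2, col=0), (row=2, col=4), (row=3, col=1), (row=3, col=3)
  Distance 4: (row=1, col=6), (row=2, col=5), (row=3, col=0), (row=3, col=4), (row=4, col=1), (row=4, col=3)
  Distance 5: (row=0, col=6), (row=1, col=7), (row=3, col=5), (row=4, col=2)
  Distance 6: (row=1, col=8), (row=2, col=7), (row=3, col=6), (row=4, col=5)
  Distance 7: (row=0, col=8), (row=2, col=8)
  Distance 8: (row=3, col=8)  <- goal reached here
One shortest path (8 moves): (row=1, col=2) -> (row=1, col=3) -> (row=1, col=4) -> (row=1, col=5) -> (row=1, col=6) -> (row=1, col=7) -> (row=1, col=8) -> (row=2, col=8) -> (row=3, col=8)

Answer: Shortest path length: 8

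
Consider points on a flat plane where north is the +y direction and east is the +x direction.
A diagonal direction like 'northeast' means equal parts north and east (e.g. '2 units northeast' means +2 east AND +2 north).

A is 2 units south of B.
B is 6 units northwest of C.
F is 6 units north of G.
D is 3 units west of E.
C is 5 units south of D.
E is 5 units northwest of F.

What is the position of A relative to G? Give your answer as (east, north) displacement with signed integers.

Answer: A is at (east=-14, north=10) relative to G.

Derivation:
Place G at the origin (east=0, north=0).
  F is 6 units north of G: delta (east=+0, north=+6); F at (east=0, north=6).
  E is 5 units northwest of F: delta (east=-5, north=+5); E at (east=-5, north=11).
  D is 3 units west of E: delta (east=-3, north=+0); D at (east=-8, north=11).
  C is 5 units south of D: delta (east=+0, north=-5); C at (east=-8, north=6).
  B is 6 units northwest of C: delta (east=-6, north=+6); B at (east=-14, north=12).
  A is 2 units south of B: delta (east=+0, north=-2); A at (east=-14, north=10).
Therefore A relative to G: (east=-14, north=10).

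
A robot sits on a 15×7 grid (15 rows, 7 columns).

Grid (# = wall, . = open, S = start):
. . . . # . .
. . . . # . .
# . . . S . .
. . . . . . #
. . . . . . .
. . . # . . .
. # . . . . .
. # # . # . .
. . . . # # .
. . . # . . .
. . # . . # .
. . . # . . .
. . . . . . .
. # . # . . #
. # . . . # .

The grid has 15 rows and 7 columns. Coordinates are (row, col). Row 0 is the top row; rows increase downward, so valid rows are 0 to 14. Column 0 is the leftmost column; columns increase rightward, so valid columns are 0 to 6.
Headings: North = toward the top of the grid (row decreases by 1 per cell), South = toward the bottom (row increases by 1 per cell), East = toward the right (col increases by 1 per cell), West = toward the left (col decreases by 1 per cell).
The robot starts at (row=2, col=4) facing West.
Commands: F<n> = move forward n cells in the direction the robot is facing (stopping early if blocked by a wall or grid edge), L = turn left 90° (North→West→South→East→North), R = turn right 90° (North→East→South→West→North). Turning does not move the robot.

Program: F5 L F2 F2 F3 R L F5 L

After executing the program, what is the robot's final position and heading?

Answer: Final position: (row=5, col=1), facing East

Derivation:
Start: (row=2, col=4), facing West
  F5: move forward 3/5 (blocked), now at (row=2, col=1)
  L: turn left, now facing South
  F2: move forward 2, now at (row=4, col=1)
  F2: move forward 1/2 (blocked), now at (row=5, col=1)
  F3: move forward 0/3 (blocked), now at (row=5, col=1)
  R: turn right, now facing West
  L: turn left, now facing South
  F5: move forward 0/5 (blocked), now at (row=5, col=1)
  L: turn left, now facing East
Final: (row=5, col=1), facing East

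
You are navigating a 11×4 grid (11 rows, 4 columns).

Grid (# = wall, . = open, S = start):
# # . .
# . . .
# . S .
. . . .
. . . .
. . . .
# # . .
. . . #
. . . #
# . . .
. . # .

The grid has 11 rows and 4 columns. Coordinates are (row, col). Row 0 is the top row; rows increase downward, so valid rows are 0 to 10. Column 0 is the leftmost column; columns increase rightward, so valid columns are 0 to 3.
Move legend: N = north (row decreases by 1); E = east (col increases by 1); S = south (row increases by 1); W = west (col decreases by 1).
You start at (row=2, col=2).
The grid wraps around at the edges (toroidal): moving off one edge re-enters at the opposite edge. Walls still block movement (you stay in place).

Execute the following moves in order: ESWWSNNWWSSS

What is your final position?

Answer: Final position: (row=5, col=1)

Derivation:
Start: (row=2, col=2)
  E (east): (row=2, col=2) -> (row=2, col=3)
  S (south): (row=2, col=3) -> (row=3, col=3)
  W (west): (row=3, col=3) -> (row=3, col=2)
  W (west): (row=3, col=2) -> (row=3, col=1)
  S (south): (row=3, col=1) -> (row=4, col=1)
  N (north): (row=4, col=1) -> (row=3, col=1)
  N (north): (row=3, col=1) -> (row=2, col=1)
  W (west): blocked, stay at (row=2, col=1)
  W (west): blocked, stay at (row=2, col=1)
  S (south): (row=2, col=1) -> (row=3, col=1)
  S (south): (row=3, col=1) -> (row=4, col=1)
  S (south): (row=4, col=1) -> (row=5, col=1)
Final: (row=5, col=1)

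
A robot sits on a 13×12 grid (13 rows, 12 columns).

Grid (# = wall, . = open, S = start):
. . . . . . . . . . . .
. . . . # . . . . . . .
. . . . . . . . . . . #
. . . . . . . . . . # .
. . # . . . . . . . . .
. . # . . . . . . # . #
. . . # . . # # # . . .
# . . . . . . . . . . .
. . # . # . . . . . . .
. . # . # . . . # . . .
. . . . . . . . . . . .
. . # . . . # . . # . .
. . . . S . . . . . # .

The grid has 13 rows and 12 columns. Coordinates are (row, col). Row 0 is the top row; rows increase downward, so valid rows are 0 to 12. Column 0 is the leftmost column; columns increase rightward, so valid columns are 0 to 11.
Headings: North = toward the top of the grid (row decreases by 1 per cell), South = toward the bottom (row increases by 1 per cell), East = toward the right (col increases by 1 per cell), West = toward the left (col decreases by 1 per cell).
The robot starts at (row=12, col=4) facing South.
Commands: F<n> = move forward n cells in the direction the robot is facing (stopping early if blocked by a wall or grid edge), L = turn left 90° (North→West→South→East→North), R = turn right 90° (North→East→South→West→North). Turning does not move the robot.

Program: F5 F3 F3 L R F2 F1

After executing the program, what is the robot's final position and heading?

Answer: Final position: (row=12, col=4), facing South

Derivation:
Start: (row=12, col=4), facing South
  F5: move forward 0/5 (blocked), now at (row=12, col=4)
  F3: move forward 0/3 (blocked), now at (row=12, col=4)
  F3: move forward 0/3 (blocked), now at (row=12, col=4)
  L: turn left, now facing East
  R: turn right, now facing South
  F2: move forward 0/2 (blocked), now at (row=12, col=4)
  F1: move forward 0/1 (blocked), now at (row=12, col=4)
Final: (row=12, col=4), facing South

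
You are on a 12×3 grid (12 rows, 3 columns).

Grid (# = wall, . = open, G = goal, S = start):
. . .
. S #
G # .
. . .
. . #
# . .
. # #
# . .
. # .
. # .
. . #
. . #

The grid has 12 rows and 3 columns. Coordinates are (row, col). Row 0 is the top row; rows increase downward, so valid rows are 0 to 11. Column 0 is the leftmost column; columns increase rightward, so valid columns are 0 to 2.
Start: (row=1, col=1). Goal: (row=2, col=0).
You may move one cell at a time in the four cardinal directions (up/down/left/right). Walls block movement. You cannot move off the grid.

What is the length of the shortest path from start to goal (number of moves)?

BFS from (row=1, col=1) until reaching (row=2, col=0):
  Distance 0: (row=1, col=1)
  Distance 1: (row=0, col=1), (row=1, col=0)
  Distance 2: (row=0, col=0), (row=0, col=2), (row=2, col=0)  <- goal reached here
One shortest path (2 moves): (row=1, col=1) -> (row=1, col=0) -> (row=2, col=0)

Answer: Shortest path length: 2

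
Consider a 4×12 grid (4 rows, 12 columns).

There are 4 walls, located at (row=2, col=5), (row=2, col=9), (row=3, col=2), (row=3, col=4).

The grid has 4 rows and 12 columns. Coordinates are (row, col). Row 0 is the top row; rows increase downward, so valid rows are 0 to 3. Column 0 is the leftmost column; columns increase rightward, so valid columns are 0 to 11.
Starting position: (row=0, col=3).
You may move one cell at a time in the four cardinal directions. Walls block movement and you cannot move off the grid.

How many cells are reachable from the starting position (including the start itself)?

BFS flood-fill from (row=0, col=3):
  Distance 0: (row=0, col=3)
  Distance 1: (row=0, col=2), (row=0, col=4), (row=1, col=3)
  Distance 2: (row=0, col=1), (row=0, col=5), (row=1, col=2), (row=1, col=4), (row=2, col=3)
  Distance 3: (row=0, col=0), (row=0, col=6), (row=1, col=1), (row=1, col=5), (row=2, col=2), (row=2, col=4), (row=3, col=3)
  Distance 4: (row=0, col=7), (row=1, col=0), (row=1, col=6), (row=2, col=1)
  Distance 5: (row=0, col=8), (row=1, col=7), (row=2, col=0), (row=2, col=6), (row=3, col=1)
  Distance 6: (row=0, col=9), (row=1, col=8), (row=2, col=7), (row=3, col=0), (row=3, col=6)
  Distance 7: (row=0, col=10), (row=1, col=9), (row=2, col=8), (row=3, col=5), (row=3, col=7)
  Distance 8: (row=0, col=11), (row=1, col=10), (row=3, col=8)
  Distance 9: (row=1, col=11), (row=2, col=10), (row=3, col=9)
  Distance 10: (row=2, col=11), (row=3, col=10)
  Distance 11: (row=3, col=11)
Total reachable: 44 (grid has 44 open cells total)

Answer: Reachable cells: 44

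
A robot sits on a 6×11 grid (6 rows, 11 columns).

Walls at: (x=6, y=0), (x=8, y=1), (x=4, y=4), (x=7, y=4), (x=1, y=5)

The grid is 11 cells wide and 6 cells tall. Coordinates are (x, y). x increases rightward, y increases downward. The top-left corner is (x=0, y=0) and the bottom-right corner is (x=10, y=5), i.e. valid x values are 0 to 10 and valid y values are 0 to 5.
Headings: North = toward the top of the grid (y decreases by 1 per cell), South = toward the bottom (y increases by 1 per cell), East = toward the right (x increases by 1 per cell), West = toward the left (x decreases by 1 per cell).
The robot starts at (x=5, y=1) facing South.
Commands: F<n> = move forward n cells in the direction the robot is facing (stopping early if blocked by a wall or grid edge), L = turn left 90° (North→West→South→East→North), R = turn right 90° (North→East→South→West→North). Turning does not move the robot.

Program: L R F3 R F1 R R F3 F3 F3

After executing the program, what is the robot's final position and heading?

Answer: Final position: (x=6, y=4), facing East

Derivation:
Start: (x=5, y=1), facing South
  L: turn left, now facing East
  R: turn right, now facing South
  F3: move forward 3, now at (x=5, y=4)
  R: turn right, now facing West
  F1: move forward 0/1 (blocked), now at (x=5, y=4)
  R: turn right, now facing North
  R: turn right, now facing East
  F3: move forward 1/3 (blocked), now at (x=6, y=4)
  F3: move forward 0/3 (blocked), now at (x=6, y=4)
  F3: move forward 0/3 (blocked), now at (x=6, y=4)
Final: (x=6, y=4), facing East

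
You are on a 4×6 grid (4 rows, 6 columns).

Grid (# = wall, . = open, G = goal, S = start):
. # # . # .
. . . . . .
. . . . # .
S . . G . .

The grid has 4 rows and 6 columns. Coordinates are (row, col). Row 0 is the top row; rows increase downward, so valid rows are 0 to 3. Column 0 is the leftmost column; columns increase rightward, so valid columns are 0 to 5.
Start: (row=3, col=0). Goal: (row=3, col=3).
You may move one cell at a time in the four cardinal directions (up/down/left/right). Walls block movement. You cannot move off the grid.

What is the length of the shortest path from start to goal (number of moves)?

BFS from (row=3, col=0) until reaching (row=3, col=3):
  Distance 0: (row=3, col=0)
  Distance 1: (row=2, col=0), (row=3, col=1)
  Distance 2: (row=1, col=0), (row=2, col=1), (row=3, col=2)
  Distance 3: (row=0, col=0), (row=1, col=1), (row=2, col=2), (row=3, col=3)  <- goal reached here
One shortest path (3 moves): (row=3, col=0) -> (row=3, col=1) -> (row=3, col=2) -> (row=3, col=3)

Answer: Shortest path length: 3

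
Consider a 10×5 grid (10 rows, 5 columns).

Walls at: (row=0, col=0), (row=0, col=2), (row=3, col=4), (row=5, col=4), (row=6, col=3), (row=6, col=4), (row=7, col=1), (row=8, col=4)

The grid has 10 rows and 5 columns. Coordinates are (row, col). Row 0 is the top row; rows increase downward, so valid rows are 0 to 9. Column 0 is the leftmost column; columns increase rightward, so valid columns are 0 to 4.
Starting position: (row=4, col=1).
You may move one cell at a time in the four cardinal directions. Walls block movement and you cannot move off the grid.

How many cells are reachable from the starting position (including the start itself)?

BFS flood-fill from (row=4, col=1):
  Distance 0: (row=4, col=1)
  Distance 1: (row=3, col=1), (row=4, col=0), (row=4, col=2), (row=5, col=1)
  Distance 2: (row=2, col=1), (row=3, col=0), (row=3, col=2), (row=4, col=3), (row=5, col=0), (row=5, col=2), (row=6, col=1)
  Distance 3: (row=1, col=1), (row=2, col=0), (row=2, col=2), (row=3, col=3), (row=4, col=4), (row=5, col=3), (row=6, col=0), (row=6, col=2)
  Distance 4: (row=0, col=1), (row=1, col=0), (row=1, col=2), (row=2, col=3), (row=7, col=0), (row=7, col=2)
  Distance 5: (row=1, col=3), (row=2, col=4), (row=7, col=3), (row=8, col=0), (row=8, col=2)
  Distance 6: (row=0, col=3), (row=1, col=4), (row=7, col=4), (row=8, col=1), (row=8, col=3), (row=9, col=0), (row=9, col=2)
  Distance 7: (row=0, col=4), (row=9, col=1), (row=9, col=3)
  Distance 8: (row=9, col=4)
Total reachable: 42 (grid has 42 open cells total)

Answer: Reachable cells: 42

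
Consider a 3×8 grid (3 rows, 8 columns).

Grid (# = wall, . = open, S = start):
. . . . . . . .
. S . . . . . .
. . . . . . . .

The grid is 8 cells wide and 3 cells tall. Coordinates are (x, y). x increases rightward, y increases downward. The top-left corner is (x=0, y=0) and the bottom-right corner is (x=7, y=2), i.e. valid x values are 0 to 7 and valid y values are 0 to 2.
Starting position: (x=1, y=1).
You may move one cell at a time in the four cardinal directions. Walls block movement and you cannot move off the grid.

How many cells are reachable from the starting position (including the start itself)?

Answer: Reachable cells: 24

Derivation:
BFS flood-fill from (x=1, y=1):
  Distance 0: (x=1, y=1)
  Distance 1: (x=1, y=0), (x=0, y=1), (x=2, y=1), (x=1, y=2)
  Distance 2: (x=0, y=0), (x=2, y=0), (x=3, y=1), (x=0, y=2), (x=2, y=2)
  Distance 3: (x=3, y=0), (x=4, y=1), (x=3, y=2)
  Distance 4: (x=4, y=0), (x=5, y=1), (x=4, y=2)
  Distance 5: (x=5, y=0), (x=6, y=1), (x=5, y=2)
  Distance 6: (x=6, y=0), (x=7, y=1), (x=6, y=2)
  Distance 7: (x=7, y=0), (x=7, y=2)
Total reachable: 24 (grid has 24 open cells total)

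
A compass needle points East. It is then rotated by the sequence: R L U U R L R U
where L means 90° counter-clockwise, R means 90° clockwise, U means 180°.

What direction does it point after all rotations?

Answer: Final heading: North

Derivation:
Start: East
  R (right (90° clockwise)) -> South
  L (left (90° counter-clockwise)) -> East
  U (U-turn (180°)) -> West
  U (U-turn (180°)) -> East
  R (right (90° clockwise)) -> South
  L (left (90° counter-clockwise)) -> East
  R (right (90° clockwise)) -> South
  U (U-turn (180°)) -> North
Final: North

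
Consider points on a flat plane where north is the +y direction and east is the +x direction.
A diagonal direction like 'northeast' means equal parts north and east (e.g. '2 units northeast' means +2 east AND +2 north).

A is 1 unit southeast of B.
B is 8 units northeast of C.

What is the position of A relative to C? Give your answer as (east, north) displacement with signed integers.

Place C at the origin (east=0, north=0).
  B is 8 units northeast of C: delta (east=+8, north=+8); B at (east=8, north=8).
  A is 1 unit southeast of B: delta (east=+1, north=-1); A at (east=9, north=7).
Therefore A relative to C: (east=9, north=7).

Answer: A is at (east=9, north=7) relative to C.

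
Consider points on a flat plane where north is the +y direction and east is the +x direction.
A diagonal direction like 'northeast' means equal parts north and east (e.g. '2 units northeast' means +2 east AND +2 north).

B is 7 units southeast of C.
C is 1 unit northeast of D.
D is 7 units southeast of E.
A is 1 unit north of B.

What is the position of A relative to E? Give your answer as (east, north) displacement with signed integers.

Answer: A is at (east=15, north=-12) relative to E.

Derivation:
Place E at the origin (east=0, north=0).
  D is 7 units southeast of E: delta (east=+7, north=-7); D at (east=7, north=-7).
  C is 1 unit northeast of D: delta (east=+1, north=+1); C at (east=8, north=-6).
  B is 7 units southeast of C: delta (east=+7, north=-7); B at (east=15, north=-13).
  A is 1 unit north of B: delta (east=+0, north=+1); A at (east=15, north=-12).
Therefore A relative to E: (east=15, north=-12).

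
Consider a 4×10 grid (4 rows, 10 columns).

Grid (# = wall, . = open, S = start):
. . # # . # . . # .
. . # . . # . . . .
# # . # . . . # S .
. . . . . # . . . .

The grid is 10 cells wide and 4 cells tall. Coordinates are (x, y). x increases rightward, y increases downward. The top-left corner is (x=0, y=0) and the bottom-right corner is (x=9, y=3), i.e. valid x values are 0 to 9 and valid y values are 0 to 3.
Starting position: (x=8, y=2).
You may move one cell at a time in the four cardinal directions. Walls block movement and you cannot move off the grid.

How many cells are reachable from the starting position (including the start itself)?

BFS flood-fill from (x=8, y=2):
  Distance 0: (x=8, y=2)
  Distance 1: (x=8, y=1), (x=9, y=2), (x=8, y=3)
  Distance 2: (x=7, y=1), (x=9, y=1), (x=7, y=3), (x=9, y=3)
  Distance 3: (x=7, y=0), (x=9, y=0), (x=6, y=1), (x=6, y=3)
  Distance 4: (x=6, y=0), (x=6, y=2)
  Distance 5: (x=5, y=2)
  Distance 6: (x=4, y=2)
  Distance 7: (x=4, y=1), (x=4, y=3)
  Distance 8: (x=4, y=0), (x=3, y=1), (x=3, y=3)
  Distance 9: (x=2, y=3)
  Distance 10: (x=2, y=2), (x=1, y=3)
  Distance 11: (x=0, y=3)
Total reachable: 25 (grid has 29 open cells total)

Answer: Reachable cells: 25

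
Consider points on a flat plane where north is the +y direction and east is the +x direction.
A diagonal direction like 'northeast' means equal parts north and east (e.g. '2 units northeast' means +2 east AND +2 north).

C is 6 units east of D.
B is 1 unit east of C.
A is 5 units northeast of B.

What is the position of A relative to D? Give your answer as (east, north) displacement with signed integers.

Answer: A is at (east=12, north=5) relative to D.

Derivation:
Place D at the origin (east=0, north=0).
  C is 6 units east of D: delta (east=+6, north=+0); C at (east=6, north=0).
  B is 1 unit east of C: delta (east=+1, north=+0); B at (east=7, north=0).
  A is 5 units northeast of B: delta (east=+5, north=+5); A at (east=12, north=5).
Therefore A relative to D: (east=12, north=5).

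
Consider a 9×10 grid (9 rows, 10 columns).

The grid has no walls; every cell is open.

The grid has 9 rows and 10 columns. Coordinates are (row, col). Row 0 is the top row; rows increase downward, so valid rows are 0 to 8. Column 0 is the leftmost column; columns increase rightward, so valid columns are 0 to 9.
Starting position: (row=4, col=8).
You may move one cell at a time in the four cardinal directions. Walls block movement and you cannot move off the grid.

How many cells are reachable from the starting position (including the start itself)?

BFS flood-fill from (row=4, col=8):
  Distance 0: (row=4, col=8)
  Distance 1: (row=3, col=8), (row=4, col=7), (row=4, col=9), (row=5, col=8)
  Distance 2: (row=2, col=8), (row=3, col=7), (row=3, col=9), (row=4, col=6), (row=5, col=7), (row=5, col=9), (row=6, col=8)
  Distance 3: (row=1, col=8), (row=2, col=7), (row=2, col=9), (row=3, col=6), (row=4, col=5), (row=5, col=6), (row=6, col=7), (row=6, col=9), (row=7, col=8)
  Distance 4: (row=0, col=8), (row=1, col=7), (row=1, col=9), (row=2, col=6), (row=3, col=5), (row=4, col=4), (row=5, col=5), (row=6, col=6), (row=7, col=7), (row=7, col=9), (row=8, col=8)
  Distance 5: (row=0, col=7), (row=0, col=9), (row=1, col=6), (row=2, col=5), (row=3, col=4), (row=4, col=3), (row=5, col=4), (row=6, col=5), (row=7, col=6), (row=8, col=7), (row=8, col=9)
  Distance 6: (row=0, col=6), (row=1, col=5), (row=2, col=4), (row=3, col=3), (row=4, col=2), (row=5, col=3), (row=6, col=4), (row=7, col=5), (row=8, col=6)
  Distance 7: (row=0, col=5), (row=1, col=4), (row=2, col=3), (row=3, col=2), (row=4, col=1), (row=5, col=2), (row=6, col=3), (row=7, col=4), (row=8, col=5)
  Distance 8: (row=0, col=4), (row=1, col=3), (row=2, col=2), (row=3, col=1), (row=4, col=0), (row=5, col=1), (row=6, col=2), (row=7, col=3), (row=8, col=4)
  Distance 9: (row=0, col=3), (row=1, col=2), (row=2, col=1), (row=3, col=0), (row=5, col=0), (row=6, col=1), (row=7, col=2), (row=8, col=3)
  Distance 10: (row=0, col=2), (row=1, col=1), (row=2, col=0), (row=6, col=0), (row=7, col=1), (row=8, col=2)
  Distance 11: (row=0, col=1), (row=1, col=0), (row=7, col=0), (row=8, col=1)
  Distance 12: (row=0, col=0), (row=8, col=0)
Total reachable: 90 (grid has 90 open cells total)

Answer: Reachable cells: 90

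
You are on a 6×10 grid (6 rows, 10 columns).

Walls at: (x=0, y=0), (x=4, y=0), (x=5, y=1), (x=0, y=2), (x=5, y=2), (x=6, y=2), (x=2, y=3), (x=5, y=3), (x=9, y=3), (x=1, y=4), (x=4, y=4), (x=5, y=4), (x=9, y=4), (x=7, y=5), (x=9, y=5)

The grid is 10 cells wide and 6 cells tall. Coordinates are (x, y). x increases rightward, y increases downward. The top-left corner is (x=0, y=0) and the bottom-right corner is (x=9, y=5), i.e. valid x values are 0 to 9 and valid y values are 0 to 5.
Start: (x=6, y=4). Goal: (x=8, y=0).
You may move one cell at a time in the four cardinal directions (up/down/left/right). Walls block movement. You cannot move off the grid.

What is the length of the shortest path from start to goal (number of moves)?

Answer: Shortest path length: 6

Derivation:
BFS from (x=6, y=4) until reaching (x=8, y=0):
  Distance 0: (x=6, y=4)
  Distance 1: (x=6, y=3), (x=7, y=4), (x=6, y=5)
  Distance 2: (x=7, y=3), (x=8, y=4), (x=5, y=5)
  Distance 3: (x=7, y=2), (x=8, y=3), (x=4, y=5), (x=8, y=5)
  Distance 4: (x=7, y=1), (x=8, y=2), (x=3, y=5)
  Distance 5: (x=7, y=0), (x=6, y=1), (x=8, y=1), (x=9, y=2), (x=3, y=4), (x=2, y=5)
  Distance 6: (x=6, y=0), (x=8, y=0), (x=9, y=1), (x=3, y=3), (x=2, y=4), (x=1, y=5)  <- goal reached here
One shortest path (6 moves): (x=6, y=4) -> (x=7, y=4) -> (x=8, y=4) -> (x=8, y=3) -> (x=8, y=2) -> (x=8, y=1) -> (x=8, y=0)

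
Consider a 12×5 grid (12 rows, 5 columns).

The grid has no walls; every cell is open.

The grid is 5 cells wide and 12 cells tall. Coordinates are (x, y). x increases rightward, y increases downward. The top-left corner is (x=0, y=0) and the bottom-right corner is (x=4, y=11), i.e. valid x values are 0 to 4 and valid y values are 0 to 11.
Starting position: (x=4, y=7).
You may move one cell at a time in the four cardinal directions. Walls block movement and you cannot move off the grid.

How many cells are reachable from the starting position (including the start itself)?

BFS flood-fill from (x=4, y=7):
  Distance 0: (x=4, y=7)
  Distance 1: (x=4, y=6), (x=3, y=7), (x=4, y=8)
  Distance 2: (x=4, y=5), (x=3, y=6), (x=2, y=7), (x=3, y=8), (x=4, y=9)
  Distance 3: (x=4, y=4), (x=3, y=5), (x=2, y=6), (x=1, y=7), (x=2, y=8), (x=3, y=9), (x=4, y=10)
  Distance 4: (x=4, y=3), (x=3, y=4), (x=2, y=5), (x=1, y=6), (x=0, y=7), (x=1, y=8), (x=2, y=9), (x=3, y=10), (x=4, y=11)
  Distance 5: (x=4, y=2), (x=3, y=3), (x=2, y=4), (x=1, y=5), (x=0, y=6), (x=0, y=8), (x=1, y=9), (x=2, y=10), (x=3, y=11)
  Distance 6: (x=4, y=1), (x=3, y=2), (x=2, y=3), (x=1, y=4), (x=0, y=5), (x=0, y=9), (x=1, y=10), (x=2, y=11)
  Distance 7: (x=4, y=0), (x=3, y=1), (x=2, y=2), (x=1, y=3), (x=0, y=4), (x=0, y=10), (x=1, y=11)
  Distance 8: (x=3, y=0), (x=2, y=1), (x=1, y=2), (x=0, y=3), (x=0, y=11)
  Distance 9: (x=2, y=0), (x=1, y=1), (x=0, y=2)
  Distance 10: (x=1, y=0), (x=0, y=1)
  Distance 11: (x=0, y=0)
Total reachable: 60 (grid has 60 open cells total)

Answer: Reachable cells: 60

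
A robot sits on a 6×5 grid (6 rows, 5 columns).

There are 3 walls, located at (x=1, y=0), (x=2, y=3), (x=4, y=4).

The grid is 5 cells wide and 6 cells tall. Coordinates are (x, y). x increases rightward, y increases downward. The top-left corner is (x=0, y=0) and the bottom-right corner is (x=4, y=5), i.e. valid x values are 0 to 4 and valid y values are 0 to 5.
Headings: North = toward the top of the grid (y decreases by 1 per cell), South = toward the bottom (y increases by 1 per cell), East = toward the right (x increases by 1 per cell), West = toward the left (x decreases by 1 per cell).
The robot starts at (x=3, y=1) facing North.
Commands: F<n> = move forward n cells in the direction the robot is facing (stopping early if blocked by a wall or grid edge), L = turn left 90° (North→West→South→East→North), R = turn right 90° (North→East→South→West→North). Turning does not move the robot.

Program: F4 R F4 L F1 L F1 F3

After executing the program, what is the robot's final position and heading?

Answer: Final position: (x=2, y=0), facing West

Derivation:
Start: (x=3, y=1), facing North
  F4: move forward 1/4 (blocked), now at (x=3, y=0)
  R: turn right, now facing East
  F4: move forward 1/4 (blocked), now at (x=4, y=0)
  L: turn left, now facing North
  F1: move forward 0/1 (blocked), now at (x=4, y=0)
  L: turn left, now facing West
  F1: move forward 1, now at (x=3, y=0)
  F3: move forward 1/3 (blocked), now at (x=2, y=0)
Final: (x=2, y=0), facing West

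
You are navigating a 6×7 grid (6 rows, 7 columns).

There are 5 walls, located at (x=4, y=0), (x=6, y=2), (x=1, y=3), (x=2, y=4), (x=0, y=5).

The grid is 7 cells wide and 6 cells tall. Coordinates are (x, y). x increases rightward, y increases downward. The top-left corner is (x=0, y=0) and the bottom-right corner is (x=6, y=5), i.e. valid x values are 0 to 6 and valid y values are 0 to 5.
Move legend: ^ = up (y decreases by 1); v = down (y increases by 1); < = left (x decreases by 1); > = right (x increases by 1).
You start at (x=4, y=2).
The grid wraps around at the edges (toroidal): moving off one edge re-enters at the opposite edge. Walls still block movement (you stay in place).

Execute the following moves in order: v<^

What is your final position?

Start: (x=4, y=2)
  v (down): (x=4, y=2) -> (x=4, y=3)
  < (left): (x=4, y=3) -> (x=3, y=3)
  ^ (up): (x=3, y=3) -> (x=3, y=2)
Final: (x=3, y=2)

Answer: Final position: (x=3, y=2)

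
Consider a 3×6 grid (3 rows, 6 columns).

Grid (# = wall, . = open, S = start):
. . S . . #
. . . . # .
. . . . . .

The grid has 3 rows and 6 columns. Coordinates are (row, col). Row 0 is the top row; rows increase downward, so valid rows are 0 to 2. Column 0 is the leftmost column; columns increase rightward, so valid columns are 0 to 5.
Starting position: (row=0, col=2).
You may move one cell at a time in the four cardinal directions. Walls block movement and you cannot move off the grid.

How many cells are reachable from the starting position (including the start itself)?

Answer: Reachable cells: 16

Derivation:
BFS flood-fill from (row=0, col=2):
  Distance 0: (row=0, col=2)
  Distance 1: (row=0, col=1), (row=0, col=3), (row=1, col=2)
  Distance 2: (row=0, col=0), (row=0, col=4), (row=1, col=1), (row=1, col=3), (row=2, col=2)
  Distance 3: (row=1, col=0), (row=2, col=1), (row=2, col=3)
  Distance 4: (row=2, col=0), (row=2, col=4)
  Distance 5: (row=2, col=5)
  Distance 6: (row=1, col=5)
Total reachable: 16 (grid has 16 open cells total)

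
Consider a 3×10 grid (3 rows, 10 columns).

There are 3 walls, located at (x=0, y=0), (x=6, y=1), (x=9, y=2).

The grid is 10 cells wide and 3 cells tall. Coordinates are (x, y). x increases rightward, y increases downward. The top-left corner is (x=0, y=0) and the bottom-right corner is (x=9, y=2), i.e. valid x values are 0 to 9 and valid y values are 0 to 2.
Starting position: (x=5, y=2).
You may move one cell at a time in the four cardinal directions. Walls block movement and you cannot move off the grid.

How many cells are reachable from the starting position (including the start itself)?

Answer: Reachable cells: 27

Derivation:
BFS flood-fill from (x=5, y=2):
  Distance 0: (x=5, y=2)
  Distance 1: (x=5, y=1), (x=4, y=2), (x=6, y=2)
  Distance 2: (x=5, y=0), (x=4, y=1), (x=3, y=2), (x=7, y=2)
  Distance 3: (x=4, y=0), (x=6, y=0), (x=3, y=1), (x=7, y=1), (x=2, y=2), (x=8, y=2)
  Distance 4: (x=3, y=0), (x=7, y=0), (x=2, y=1), (x=8, y=1), (x=1, y=2)
  Distance 5: (x=2, y=0), (x=8, y=0), (x=1, y=1), (x=9, y=1), (x=0, y=2)
  Distance 6: (x=1, y=0), (x=9, y=0), (x=0, y=1)
Total reachable: 27 (grid has 27 open cells total)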